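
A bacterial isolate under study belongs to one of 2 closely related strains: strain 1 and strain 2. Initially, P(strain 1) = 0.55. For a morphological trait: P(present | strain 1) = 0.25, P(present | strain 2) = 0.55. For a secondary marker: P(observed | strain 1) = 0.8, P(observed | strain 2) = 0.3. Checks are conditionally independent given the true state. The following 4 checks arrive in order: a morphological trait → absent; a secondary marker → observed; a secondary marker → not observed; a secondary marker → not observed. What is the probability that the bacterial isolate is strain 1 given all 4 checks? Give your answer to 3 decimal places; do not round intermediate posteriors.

After a morphological trait='absent': P(strain 1) = 0.75·0.5500 / (0.75·0.5500 + 0.45·0.4500) ≈ 0.6707
After a secondary marker='observed': P(strain 1) = 0.8·0.6707 / (0.8·0.6707 + 0.3·0.3293) ≈ 0.8445
After a secondary marker='not observed': P(strain 1) = 0.2·0.8445 / (0.2·0.8445 + 0.7·0.1555) ≈ 0.6082
After a secondary marker='not observed': P(strain 1) = 0.2·0.6082 / (0.2·0.6082 + 0.7·0.3918) ≈ 0.3072

0.307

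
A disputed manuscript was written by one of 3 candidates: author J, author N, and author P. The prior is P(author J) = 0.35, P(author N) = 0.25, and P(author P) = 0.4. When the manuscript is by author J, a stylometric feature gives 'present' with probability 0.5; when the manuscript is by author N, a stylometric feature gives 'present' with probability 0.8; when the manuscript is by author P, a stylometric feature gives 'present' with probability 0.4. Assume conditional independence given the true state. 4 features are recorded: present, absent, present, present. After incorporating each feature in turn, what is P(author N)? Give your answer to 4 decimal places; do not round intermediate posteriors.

0.4074

After 'present': normaliser = 0.5·0.3500 + 0.8·0.2500 + 0.4·0.4000; P(author J) ≈ 0.3271, P(author N) ≈ 0.3738, P(author P) ≈ 0.2991
After 'absent': normaliser = 0.5·0.3271 + 0.2·0.3738 + 0.6·0.2991; P(author J) ≈ 0.3915, P(author N) ≈ 0.1790, P(author P) ≈ 0.4295
After 'present': normaliser = 0.5·0.3915 + 0.8·0.1790 + 0.4·0.4295; P(author J) ≈ 0.3833, P(author N) ≈ 0.2803, P(author P) ≈ 0.3364
After 'present': normaliser = 0.5·0.3833 + 0.8·0.2803 + 0.4·0.3364; P(author J) ≈ 0.3481, P(author N) ≈ 0.4074, P(author P) ≈ 0.2444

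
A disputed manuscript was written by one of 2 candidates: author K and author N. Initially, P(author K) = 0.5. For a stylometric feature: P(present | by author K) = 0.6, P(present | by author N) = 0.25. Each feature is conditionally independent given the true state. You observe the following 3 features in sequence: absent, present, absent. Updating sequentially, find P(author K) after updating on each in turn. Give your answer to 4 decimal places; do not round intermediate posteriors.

Apply Bayes' rule sequentially, carrying P(author K) forward.
After 'absent': P(author K) = 0.4·0.5000 / (0.4·0.5000 + 0.75·0.5000) ≈ 0.3478
After 'present': P(author K) = 0.6·0.3478 / (0.6·0.3478 + 0.25·0.6522) ≈ 0.5614
After 'absent': P(author K) = 0.4·0.5614 / (0.4·0.5614 + 0.75·0.4386) ≈ 0.4057

0.4057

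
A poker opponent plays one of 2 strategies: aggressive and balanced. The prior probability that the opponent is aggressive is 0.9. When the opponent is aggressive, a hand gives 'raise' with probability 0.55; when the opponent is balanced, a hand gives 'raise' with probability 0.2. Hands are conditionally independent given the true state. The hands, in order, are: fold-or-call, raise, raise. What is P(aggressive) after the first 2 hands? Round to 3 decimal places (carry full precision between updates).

Each posterior becomes the prior for the next update.
After 'fold-or-call': P(aggressive) = 0.45·0.9000 / (0.45·0.9000 + 0.8·0.1000) ≈ 0.8351
After 'raise': P(aggressive) = 0.55·0.8351 / (0.55·0.8351 + 0.2·0.1649) ≈ 0.9330

0.933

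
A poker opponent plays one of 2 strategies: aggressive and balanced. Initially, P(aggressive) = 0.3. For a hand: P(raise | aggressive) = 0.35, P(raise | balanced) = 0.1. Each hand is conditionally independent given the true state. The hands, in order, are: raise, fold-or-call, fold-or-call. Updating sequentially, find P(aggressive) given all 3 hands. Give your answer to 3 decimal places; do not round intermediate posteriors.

After 'raise': P(aggressive) = 0.35·0.3000 / (0.35·0.3000 + 0.1·0.7000) ≈ 0.6000
After 'fold-or-call': P(aggressive) = 0.65·0.6000 / (0.65·0.6000 + 0.9·0.4000) ≈ 0.5200
After 'fold-or-call': P(aggressive) = 0.65·0.5200 / (0.65·0.5200 + 0.9·0.4800) ≈ 0.4390

0.439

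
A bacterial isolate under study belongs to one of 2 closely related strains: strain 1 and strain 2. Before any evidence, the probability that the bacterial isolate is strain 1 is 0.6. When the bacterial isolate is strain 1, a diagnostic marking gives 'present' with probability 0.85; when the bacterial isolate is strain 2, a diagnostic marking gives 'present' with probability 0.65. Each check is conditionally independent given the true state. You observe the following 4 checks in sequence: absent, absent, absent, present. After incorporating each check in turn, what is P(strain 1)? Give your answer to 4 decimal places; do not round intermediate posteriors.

Each posterior becomes the prior for the next update.
After 'absent': P(strain 1) = 0.15·0.6000 / (0.15·0.6000 + 0.35·0.4000) ≈ 0.3913
After 'absent': P(strain 1) = 0.15·0.3913 / (0.15·0.3913 + 0.35·0.6087) ≈ 0.2160
After 'absent': P(strain 1) = 0.15·0.2160 / (0.15·0.2160 + 0.35·0.7840) ≈ 0.1056
After 'present': P(strain 1) = 0.85·0.1056 / (0.85·0.1056 + 0.65·0.8944) ≈ 0.1338

0.1338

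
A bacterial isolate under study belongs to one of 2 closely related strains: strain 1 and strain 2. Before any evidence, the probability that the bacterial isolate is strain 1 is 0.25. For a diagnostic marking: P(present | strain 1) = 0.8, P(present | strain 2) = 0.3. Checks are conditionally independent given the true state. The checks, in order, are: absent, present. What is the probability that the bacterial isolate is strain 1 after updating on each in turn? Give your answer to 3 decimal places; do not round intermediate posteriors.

After 'absent': P(strain 1) = 0.2·0.2500 / (0.2·0.2500 + 0.7·0.7500) ≈ 0.0870
After 'present': P(strain 1) = 0.8·0.0870 / (0.8·0.0870 + 0.3·0.9130) ≈ 0.2025

0.203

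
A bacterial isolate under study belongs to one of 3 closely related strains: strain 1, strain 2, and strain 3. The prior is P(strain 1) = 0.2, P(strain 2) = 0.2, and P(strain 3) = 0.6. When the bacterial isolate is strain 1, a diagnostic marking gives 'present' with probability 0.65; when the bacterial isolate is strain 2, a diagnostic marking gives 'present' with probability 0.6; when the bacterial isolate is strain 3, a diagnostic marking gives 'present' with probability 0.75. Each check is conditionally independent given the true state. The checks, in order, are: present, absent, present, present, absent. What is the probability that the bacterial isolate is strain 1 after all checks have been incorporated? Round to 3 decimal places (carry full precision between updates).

0.228

After 'present': normaliser = 0.65·0.2000 + 0.6·0.2000 + 0.75·0.6000; P(strain 1) ≈ 0.1857, P(strain 2) ≈ 0.1714, P(strain 3) ≈ 0.6429
After 'absent': normaliser = 0.35·0.1857 + 0.4·0.1714 + 0.25·0.6429; P(strain 1) ≈ 0.2209, P(strain 2) ≈ 0.2330, P(strain 3) ≈ 0.5461
After 'present': normaliser = 0.65·0.2209 + 0.6·0.2330 + 0.75·0.5461; P(strain 1) ≈ 0.2072, P(strain 2) ≈ 0.2018, P(strain 3) ≈ 0.5911
After 'present': normaliser = 0.65·0.2072 + 0.6·0.2018 + 0.75·0.5911; P(strain 1) ≈ 0.1927, P(strain 2) ≈ 0.1732, P(strain 3) ≈ 0.6342
After 'absent': normaliser = 0.35·0.1927 + 0.4·0.1732 + 0.25·0.6342; P(strain 1) ≈ 0.2284, P(strain 2) ≈ 0.2346, P(strain 3) ≈ 0.5370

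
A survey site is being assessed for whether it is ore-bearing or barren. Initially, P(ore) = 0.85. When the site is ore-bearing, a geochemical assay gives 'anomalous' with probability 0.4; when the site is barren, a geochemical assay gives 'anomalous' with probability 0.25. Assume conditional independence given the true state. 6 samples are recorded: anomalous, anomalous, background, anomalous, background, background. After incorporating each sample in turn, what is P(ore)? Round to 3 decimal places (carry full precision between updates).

0.922

After 'anomalous': P(ore) = 0.4·0.8500 / (0.4·0.8500 + 0.25·0.1500) ≈ 0.9007
After 'anomalous': P(ore) = 0.4·0.9007 / (0.4·0.9007 + 0.25·0.0993) ≈ 0.9355
After 'background': P(ore) = 0.6·0.9355 / (0.6·0.9355 + 0.75·0.0645) ≈ 0.9207
After 'anomalous': P(ore) = 0.4·0.9207 / (0.4·0.9207 + 0.25·0.0793) ≈ 0.9489
After 'background': P(ore) = 0.6·0.9489 / (0.6·0.9489 + 0.75·0.0511) ≈ 0.9369
After 'background': P(ore) = 0.6·0.9369 / (0.6·0.9369 + 0.75·0.0631) ≈ 0.9224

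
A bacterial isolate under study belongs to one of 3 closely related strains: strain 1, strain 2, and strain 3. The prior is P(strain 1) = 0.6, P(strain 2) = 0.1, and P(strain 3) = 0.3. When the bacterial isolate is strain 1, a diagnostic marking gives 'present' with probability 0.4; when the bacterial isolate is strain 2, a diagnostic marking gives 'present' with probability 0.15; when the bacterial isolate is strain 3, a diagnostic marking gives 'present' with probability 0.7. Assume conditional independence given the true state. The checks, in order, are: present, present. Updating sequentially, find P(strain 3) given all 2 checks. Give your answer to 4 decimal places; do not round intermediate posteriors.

0.5994

After 'present': normaliser = 0.4·0.6000 + 0.15·0.1000 + 0.7·0.3000; P(strain 1) ≈ 0.5161, P(strain 2) ≈ 0.0323, P(strain 3) ≈ 0.4516
After 'present': normaliser = 0.4·0.5161 + 0.15·0.0323 + 0.7·0.4516; P(strain 1) ≈ 0.3914, P(strain 2) ≈ 0.0092, P(strain 3) ≈ 0.5994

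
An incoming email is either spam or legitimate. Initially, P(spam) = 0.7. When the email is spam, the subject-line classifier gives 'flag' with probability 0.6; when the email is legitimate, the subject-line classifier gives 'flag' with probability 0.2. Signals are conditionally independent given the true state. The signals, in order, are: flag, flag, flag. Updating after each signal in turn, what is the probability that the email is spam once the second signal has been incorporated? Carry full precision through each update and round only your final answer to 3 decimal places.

Each posterior becomes the prior for the next update.
After 'flag': P(spam) = 0.6·0.7000 / (0.6·0.7000 + 0.2·0.3000) ≈ 0.8750
After 'flag': P(spam) = 0.6·0.8750 / (0.6·0.8750 + 0.2·0.1250) ≈ 0.9545

0.955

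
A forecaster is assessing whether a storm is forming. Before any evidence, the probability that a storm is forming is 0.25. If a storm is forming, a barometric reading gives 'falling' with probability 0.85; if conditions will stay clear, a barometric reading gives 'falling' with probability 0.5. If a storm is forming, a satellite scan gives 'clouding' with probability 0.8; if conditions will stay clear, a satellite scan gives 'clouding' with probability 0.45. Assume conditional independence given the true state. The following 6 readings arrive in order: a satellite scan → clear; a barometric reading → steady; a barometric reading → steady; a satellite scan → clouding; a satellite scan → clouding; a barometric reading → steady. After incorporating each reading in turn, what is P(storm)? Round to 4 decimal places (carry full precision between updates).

After a satellite scan='clear': P(storm) = 0.2·0.2500 / (0.2·0.2500 + 0.55·0.7500) ≈ 0.1081
After a barometric reading='steady': P(storm) = 0.15·0.1081 / (0.15·0.1081 + 0.5·0.8919) ≈ 0.0351
After a barometric reading='steady': P(storm) = 0.15·0.0351 / (0.15·0.0351 + 0.5·0.9649) ≈ 0.0108
After a satellite scan='clouding': P(storm) = 0.8·0.0108 / (0.8·0.0108 + 0.45·0.9892) ≈ 0.0190
After a satellite scan='clouding': P(storm) = 0.8·0.0190 / (0.8·0.0190 + 0.45·0.9810) ≈ 0.0333
After a barometric reading='steady': P(storm) = 0.15·0.0333 / (0.15·0.0333 + 0.5·0.9667) ≈ 0.0102

0.0102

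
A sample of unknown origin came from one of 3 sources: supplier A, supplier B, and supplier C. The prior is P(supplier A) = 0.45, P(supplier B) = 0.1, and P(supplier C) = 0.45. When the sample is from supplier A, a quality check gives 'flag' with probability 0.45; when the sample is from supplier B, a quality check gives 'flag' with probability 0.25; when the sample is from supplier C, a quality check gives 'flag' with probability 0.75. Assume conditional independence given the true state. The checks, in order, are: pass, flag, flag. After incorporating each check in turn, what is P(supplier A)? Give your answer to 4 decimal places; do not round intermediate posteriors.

0.4244

After 'pass': normaliser = 0.55·0.4500 + 0.75·0.1000 + 0.25·0.4500; P(supplier A) ≈ 0.5690, P(supplier B) ≈ 0.1724, P(supplier C) ≈ 0.2586
After 'flag': normaliser = 0.45·0.5690 + 0.25·0.1724 + 0.75·0.2586; P(supplier A) ≈ 0.5192, P(supplier B) ≈ 0.0874, P(supplier C) ≈ 0.3934
After 'flag': normaliser = 0.45·0.5192 + 0.25·0.0874 + 0.75·0.3934; P(supplier A) ≈ 0.4244, P(supplier B) ≈ 0.0397, P(supplier C) ≈ 0.5359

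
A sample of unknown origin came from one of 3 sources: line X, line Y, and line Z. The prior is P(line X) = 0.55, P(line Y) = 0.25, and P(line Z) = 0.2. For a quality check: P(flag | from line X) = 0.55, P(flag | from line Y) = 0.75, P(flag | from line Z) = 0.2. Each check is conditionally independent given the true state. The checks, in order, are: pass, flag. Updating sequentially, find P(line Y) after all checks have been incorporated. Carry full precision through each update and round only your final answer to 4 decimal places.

After 'pass': normaliser = 0.45·0.5500 + 0.25·0.2500 + 0.8·0.2000; P(line X) ≈ 0.5266, P(line Y) ≈ 0.1330, P(line Z) ≈ 0.3404
After 'flag': normaliser = 0.55·0.5266 + 0.75·0.1330 + 0.2·0.3404; P(line X) ≈ 0.6331, P(line Y) ≈ 0.2180, P(line Z) ≈ 0.1488

0.2180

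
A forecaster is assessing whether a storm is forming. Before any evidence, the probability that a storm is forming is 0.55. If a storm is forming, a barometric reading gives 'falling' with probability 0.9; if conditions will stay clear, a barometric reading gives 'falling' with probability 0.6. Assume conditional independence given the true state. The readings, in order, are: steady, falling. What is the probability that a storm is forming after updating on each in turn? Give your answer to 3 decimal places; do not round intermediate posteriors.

After 'steady': P(storm) = 0.1·0.5500 / (0.1·0.5500 + 0.4·0.4500) ≈ 0.2340
After 'falling': P(storm) = 0.9·0.2340 / (0.9·0.2340 + 0.6·0.7660) ≈ 0.3143

0.314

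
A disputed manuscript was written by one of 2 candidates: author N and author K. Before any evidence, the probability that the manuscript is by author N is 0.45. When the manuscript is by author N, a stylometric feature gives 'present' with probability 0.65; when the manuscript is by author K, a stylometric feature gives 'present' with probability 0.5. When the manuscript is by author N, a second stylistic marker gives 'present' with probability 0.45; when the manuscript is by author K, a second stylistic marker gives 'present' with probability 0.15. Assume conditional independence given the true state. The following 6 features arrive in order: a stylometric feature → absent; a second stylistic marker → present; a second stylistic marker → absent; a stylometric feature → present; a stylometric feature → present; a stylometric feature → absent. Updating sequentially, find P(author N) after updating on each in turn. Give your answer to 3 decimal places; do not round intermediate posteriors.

0.568

After a stylometric feature='absent': P(author N) = 0.35·0.4500 / (0.35·0.4500 + 0.5·0.5500) ≈ 0.3642
After a second stylistic marker='present': P(author N) = 0.45·0.3642 / (0.45·0.3642 + 0.15·0.6358) ≈ 0.6321
After a second stylistic marker='absent': P(author N) = 0.55·0.6321 / (0.55·0.6321 + 0.85·0.3679) ≈ 0.5265
After a stylometric feature='present': P(author N) = 0.65·0.5265 / (0.65·0.5265 + 0.5·0.4735) ≈ 0.5911
After a stylometric feature='present': P(author N) = 0.65·0.5911 / (0.65·0.5911 + 0.5·0.4089) ≈ 0.6526
After a stylometric feature='absent': P(author N) = 0.35·0.6526 / (0.35·0.6526 + 0.5·0.3474) ≈ 0.5681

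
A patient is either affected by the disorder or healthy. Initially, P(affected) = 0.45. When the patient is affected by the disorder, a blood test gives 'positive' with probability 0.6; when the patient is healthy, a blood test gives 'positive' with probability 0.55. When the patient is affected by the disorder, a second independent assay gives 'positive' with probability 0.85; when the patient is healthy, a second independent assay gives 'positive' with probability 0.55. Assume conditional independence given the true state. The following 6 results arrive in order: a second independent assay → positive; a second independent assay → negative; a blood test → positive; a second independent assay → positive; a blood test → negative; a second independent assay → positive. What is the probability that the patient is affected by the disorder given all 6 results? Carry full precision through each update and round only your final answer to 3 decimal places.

After a second independent assay='positive': P(affected) = 0.85·0.4500 / (0.85·0.4500 + 0.55·0.5500) ≈ 0.5584
After a second independent assay='negative': P(affected) = 0.15·0.5584 / (0.15·0.5584 + 0.45·0.4416) ≈ 0.2965
After a blood test='positive': P(affected) = 0.6·0.2965 / (0.6·0.2965 + 0.55·0.7035) ≈ 0.3150
After a second independent assay='positive': P(affected) = 0.85·0.3150 / (0.85·0.3150 + 0.55·0.6850) ≈ 0.4154
After a blood test='negative': P(affected) = 0.4·0.4154 / (0.4·0.4154 + 0.45·0.5846) ≈ 0.3871
After a second independent assay='positive': P(affected) = 0.85·0.3871 / (0.85·0.3871 + 0.55·0.6129) ≈ 0.4940

0.494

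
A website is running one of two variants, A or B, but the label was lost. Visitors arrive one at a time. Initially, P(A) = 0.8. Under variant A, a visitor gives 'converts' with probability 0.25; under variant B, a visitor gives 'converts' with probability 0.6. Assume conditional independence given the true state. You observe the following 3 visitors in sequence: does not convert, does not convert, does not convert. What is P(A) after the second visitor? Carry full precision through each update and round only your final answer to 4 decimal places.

0.9336

After 'does not convert': P(A) = 0.75·0.8000 / (0.75·0.8000 + 0.4·0.2000) ≈ 0.8824
After 'does not convert': P(A) = 0.75·0.8824 / (0.75·0.8824 + 0.4·0.1176) ≈ 0.9336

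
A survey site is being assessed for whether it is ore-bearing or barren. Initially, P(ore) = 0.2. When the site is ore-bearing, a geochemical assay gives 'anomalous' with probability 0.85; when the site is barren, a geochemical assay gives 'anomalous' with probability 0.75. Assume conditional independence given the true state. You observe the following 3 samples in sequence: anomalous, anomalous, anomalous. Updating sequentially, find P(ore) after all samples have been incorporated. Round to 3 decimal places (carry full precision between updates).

0.267

After 'anomalous': P(ore) = 0.85·0.2000 / (0.85·0.2000 + 0.75·0.8000) ≈ 0.2208
After 'anomalous': P(ore) = 0.85·0.2208 / (0.85·0.2208 + 0.75·0.7792) ≈ 0.2431
After 'anomalous': P(ore) = 0.85·0.2431 / (0.85·0.2431 + 0.75·0.7569) ≈ 0.2668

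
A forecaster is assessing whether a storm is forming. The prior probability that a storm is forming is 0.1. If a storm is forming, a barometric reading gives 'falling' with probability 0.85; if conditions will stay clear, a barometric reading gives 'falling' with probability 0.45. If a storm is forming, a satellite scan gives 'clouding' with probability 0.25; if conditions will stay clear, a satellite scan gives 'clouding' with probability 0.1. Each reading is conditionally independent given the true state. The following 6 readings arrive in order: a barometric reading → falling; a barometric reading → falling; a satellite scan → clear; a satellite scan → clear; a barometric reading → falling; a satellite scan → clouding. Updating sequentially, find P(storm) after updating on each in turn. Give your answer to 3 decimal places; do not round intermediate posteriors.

0.565

After a barometric reading='falling': P(storm) = 0.85·0.1000 / (0.85·0.1000 + 0.45·0.9000) ≈ 0.1735
After a barometric reading='falling': P(storm) = 0.85·0.1735 / (0.85·0.1735 + 0.45·0.8265) ≈ 0.2839
After a satellite scan='clear': P(storm) = 0.75·0.2839 / (0.75·0.2839 + 0.9·0.7161) ≈ 0.2483
After a satellite scan='clear': P(storm) = 0.75·0.2483 / (0.75·0.2483 + 0.9·0.7517) ≈ 0.2159
After a barometric reading='falling': P(storm) = 0.85·0.2159 / (0.85·0.2159 + 0.45·0.7841) ≈ 0.3421
After a satellite scan='clouding': P(storm) = 0.25·0.3421 / (0.25·0.3421 + 0.1·0.6579) ≈ 0.5652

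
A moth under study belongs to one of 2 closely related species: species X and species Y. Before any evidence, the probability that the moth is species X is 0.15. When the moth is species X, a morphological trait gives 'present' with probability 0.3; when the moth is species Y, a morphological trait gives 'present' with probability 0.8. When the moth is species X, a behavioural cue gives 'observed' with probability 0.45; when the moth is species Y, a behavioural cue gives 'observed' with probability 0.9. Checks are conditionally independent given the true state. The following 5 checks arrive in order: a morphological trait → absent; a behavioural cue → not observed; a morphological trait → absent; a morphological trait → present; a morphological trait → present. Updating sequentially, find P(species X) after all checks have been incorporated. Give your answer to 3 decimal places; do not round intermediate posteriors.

After a morphological trait='absent': P(species X) = 0.7·0.1500 / (0.7·0.1500 + 0.2·0.8500) ≈ 0.3818
After a behavioural cue='not observed': P(species X) = 0.55·0.3818 / (0.55·0.3818 + 0.1·0.6182) ≈ 0.7726
After a morphological trait='absent': P(species X) = 0.7·0.7726 / (0.7·0.7726 + 0.2·0.2274) ≈ 0.9224
After a morphological trait='present': P(species X) = 0.3·0.9224 / (0.3·0.9224 + 0.8·0.0776) ≈ 0.8168
After a morphological trait='present': P(species X) = 0.3·0.8168 / (0.3·0.8168 + 0.8·0.1832) ≈ 0.6257

0.626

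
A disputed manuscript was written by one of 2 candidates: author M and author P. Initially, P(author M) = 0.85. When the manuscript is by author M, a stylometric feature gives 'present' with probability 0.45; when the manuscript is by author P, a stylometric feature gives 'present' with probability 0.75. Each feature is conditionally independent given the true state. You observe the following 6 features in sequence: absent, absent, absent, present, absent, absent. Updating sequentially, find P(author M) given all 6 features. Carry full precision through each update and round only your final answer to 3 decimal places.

0.994

Apply Bayes' rule sequentially, carrying P(author M) forward.
After 'absent': P(author M) = 0.55·0.8500 / (0.55·0.8500 + 0.25·0.1500) ≈ 0.9257
After 'absent': P(author M) = 0.55·0.9257 / (0.55·0.9257 + 0.25·0.0743) ≈ 0.9648
After 'absent': P(author M) = 0.55·0.9648 / (0.55·0.9648 + 0.25·0.0352) ≈ 0.9837
After 'present': P(author M) = 0.45·0.9837 / (0.45·0.9837 + 0.75·0.0163) ≈ 0.9731
After 'absent': P(author M) = 0.55·0.9731 / (0.55·0.9731 + 0.25·0.0269) ≈ 0.9876
After 'absent': P(author M) = 0.55·0.9876 / (0.55·0.9876 + 0.25·0.0124) ≈ 0.9943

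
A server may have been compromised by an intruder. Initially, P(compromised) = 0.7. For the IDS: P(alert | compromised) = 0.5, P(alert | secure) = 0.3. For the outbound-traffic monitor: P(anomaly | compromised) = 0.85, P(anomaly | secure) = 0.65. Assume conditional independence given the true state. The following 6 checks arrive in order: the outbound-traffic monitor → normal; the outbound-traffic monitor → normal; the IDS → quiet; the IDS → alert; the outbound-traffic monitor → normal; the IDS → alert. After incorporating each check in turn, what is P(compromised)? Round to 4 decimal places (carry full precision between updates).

After the outbound-traffic monitor='normal': P(compromised) = 0.15·0.7000 / (0.15·0.7000 + 0.35·0.3000) ≈ 0.5000
After the outbound-traffic monitor='normal': P(compromised) = 0.15·0.5000 / (0.15·0.5000 + 0.35·0.5000) ≈ 0.3000
After the IDS='quiet': P(compromised) = 0.5·0.3000 / (0.5·0.3000 + 0.7·0.7000) ≈ 0.2344
After the IDS='alert': P(compromised) = 0.5·0.2344 / (0.5·0.2344 + 0.3·0.7656) ≈ 0.3378
After the outbound-traffic monitor='normal': P(compromised) = 0.15·0.3378 / (0.15·0.3378 + 0.35·0.6622) ≈ 0.1794
After the IDS='alert': P(compromised) = 0.5·0.1794 / (0.5·0.1794 + 0.3·0.8206) ≈ 0.2671

0.2671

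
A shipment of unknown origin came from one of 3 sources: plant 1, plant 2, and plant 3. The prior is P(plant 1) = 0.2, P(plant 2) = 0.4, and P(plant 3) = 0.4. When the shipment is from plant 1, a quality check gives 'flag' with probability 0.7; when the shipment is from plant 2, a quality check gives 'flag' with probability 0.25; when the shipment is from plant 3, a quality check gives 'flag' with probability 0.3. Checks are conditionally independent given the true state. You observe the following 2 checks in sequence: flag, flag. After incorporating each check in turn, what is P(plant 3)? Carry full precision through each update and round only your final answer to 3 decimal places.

0.226

After 'flag': normaliser = 0.7·0.2000 + 0.25·0.4000 + 0.3·0.4000; P(plant 1) ≈ 0.3889, P(plant 2) ≈ 0.2778, P(plant 3) ≈ 0.3333
After 'flag': normaliser = 0.7·0.3889 + 0.25·0.2778 + 0.3·0.3333; P(plant 1) ≈ 0.6164, P(plant 2) ≈ 0.1572, P(plant 3) ≈ 0.2264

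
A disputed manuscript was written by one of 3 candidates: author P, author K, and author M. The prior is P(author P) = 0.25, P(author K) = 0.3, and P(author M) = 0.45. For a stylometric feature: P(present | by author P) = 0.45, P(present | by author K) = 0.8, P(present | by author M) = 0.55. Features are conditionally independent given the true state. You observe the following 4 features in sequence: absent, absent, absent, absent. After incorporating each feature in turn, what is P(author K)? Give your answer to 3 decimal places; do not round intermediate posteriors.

0.011

After 'absent': normaliser = 0.55·0.2500 + 0.2·0.3000 + 0.45·0.4500; P(author P) ≈ 0.3438, P(author K) ≈ 0.1500, P(author M) ≈ 0.5062
After 'absent': normaliser = 0.55·0.3438 + 0.2·0.1500 + 0.45·0.5062; P(author P) ≈ 0.4231, P(author K) ≈ 0.0671, P(author M) ≈ 0.5098
After 'absent': normaliser = 0.55·0.4231 + 0.2·0.0671 + 0.45·0.5098; P(author P) ≈ 0.4893, P(author K) ≈ 0.0282, P(author M) ≈ 0.4824
After 'absent': normaliser = 0.55·0.4893 + 0.2·0.0282 + 0.45·0.4824; P(author P) ≈ 0.5472, P(author K) ≈ 0.0115, P(author M) ≈ 0.4414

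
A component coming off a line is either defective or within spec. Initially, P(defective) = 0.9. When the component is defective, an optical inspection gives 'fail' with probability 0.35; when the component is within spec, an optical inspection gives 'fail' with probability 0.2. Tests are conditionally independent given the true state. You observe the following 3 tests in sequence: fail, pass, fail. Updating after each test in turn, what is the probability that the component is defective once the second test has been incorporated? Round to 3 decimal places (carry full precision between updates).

0.928

After 'fail': P(defective) = 0.35·0.9000 / (0.35·0.9000 + 0.2·0.1000) ≈ 0.9403
After 'pass': P(defective) = 0.65·0.9403 / (0.65·0.9403 + 0.8·0.0597) ≈ 0.9275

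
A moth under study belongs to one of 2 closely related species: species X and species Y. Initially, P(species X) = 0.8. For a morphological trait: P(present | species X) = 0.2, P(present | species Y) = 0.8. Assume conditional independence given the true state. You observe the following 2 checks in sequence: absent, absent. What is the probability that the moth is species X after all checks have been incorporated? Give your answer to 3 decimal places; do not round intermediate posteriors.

0.985

After 'absent': P(species X) = 0.8·0.8000 / (0.8·0.8000 + 0.2·0.2000) ≈ 0.9412
After 'absent': P(species X) = 0.8·0.9412 / (0.8·0.9412 + 0.2·0.0588) ≈ 0.9846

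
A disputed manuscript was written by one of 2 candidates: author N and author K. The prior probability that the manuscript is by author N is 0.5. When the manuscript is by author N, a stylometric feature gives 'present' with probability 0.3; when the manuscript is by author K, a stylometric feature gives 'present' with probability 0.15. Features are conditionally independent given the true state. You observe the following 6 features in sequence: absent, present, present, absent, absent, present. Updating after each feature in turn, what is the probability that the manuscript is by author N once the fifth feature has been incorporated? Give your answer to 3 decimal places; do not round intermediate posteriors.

0.691

After 'absent': P(author N) = 0.7·0.5000 / (0.7·0.5000 + 0.85·0.5000) ≈ 0.4516
After 'present': P(author N) = 0.3·0.4516 / (0.3·0.4516 + 0.15·0.5484) ≈ 0.6222
After 'present': P(author N) = 0.3·0.6222 / (0.3·0.6222 + 0.15·0.3778) ≈ 0.7671
After 'absent': P(author N) = 0.7·0.7671 / (0.7·0.7671 + 0.85·0.2329) ≈ 0.7307
After 'absent': P(author N) = 0.7·0.7307 / (0.7·0.7307 + 0.85·0.2693) ≈ 0.6908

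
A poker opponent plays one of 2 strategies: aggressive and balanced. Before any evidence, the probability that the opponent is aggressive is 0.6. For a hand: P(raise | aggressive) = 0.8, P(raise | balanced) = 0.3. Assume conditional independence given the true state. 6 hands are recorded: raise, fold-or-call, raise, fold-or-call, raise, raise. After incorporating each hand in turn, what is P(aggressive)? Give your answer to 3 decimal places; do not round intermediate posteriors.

Apply Bayes' rule sequentially, carrying P(aggressive) forward.
After 'raise': P(aggressive) = 0.8·0.6000 / (0.8·0.6000 + 0.3·0.4000) ≈ 0.8000
After 'fold-or-call': P(aggressive) = 0.2·0.8000 / (0.2·0.8000 + 0.7·0.2000) ≈ 0.5333
After 'raise': P(aggressive) = 0.8·0.5333 / (0.8·0.5333 + 0.3·0.4667) ≈ 0.7529
After 'fold-or-call': P(aggressive) = 0.2·0.7529 / (0.2·0.7529 + 0.7·0.2471) ≈ 0.4655
After 'raise': P(aggressive) = 0.8·0.4655 / (0.8·0.4655 + 0.3·0.5345) ≈ 0.6990
After 'raise': P(aggressive) = 0.8·0.6990 / (0.8·0.6990 + 0.3·0.3010) ≈ 0.8610

0.861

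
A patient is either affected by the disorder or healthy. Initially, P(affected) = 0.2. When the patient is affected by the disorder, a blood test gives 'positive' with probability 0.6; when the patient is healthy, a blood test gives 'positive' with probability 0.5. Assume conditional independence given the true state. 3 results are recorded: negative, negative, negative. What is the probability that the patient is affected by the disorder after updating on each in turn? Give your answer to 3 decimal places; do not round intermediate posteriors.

After 'negative': P(affected) = 0.4·0.2000 / (0.4·0.2000 + 0.5·0.8000) ≈ 0.1667
After 'negative': P(affected) = 0.4·0.1667 / (0.4·0.1667 + 0.5·0.8333) ≈ 0.1379
After 'negative': P(affected) = 0.4·0.1379 / (0.4·0.1379 + 0.5·0.8621) ≈ 0.1135

0.113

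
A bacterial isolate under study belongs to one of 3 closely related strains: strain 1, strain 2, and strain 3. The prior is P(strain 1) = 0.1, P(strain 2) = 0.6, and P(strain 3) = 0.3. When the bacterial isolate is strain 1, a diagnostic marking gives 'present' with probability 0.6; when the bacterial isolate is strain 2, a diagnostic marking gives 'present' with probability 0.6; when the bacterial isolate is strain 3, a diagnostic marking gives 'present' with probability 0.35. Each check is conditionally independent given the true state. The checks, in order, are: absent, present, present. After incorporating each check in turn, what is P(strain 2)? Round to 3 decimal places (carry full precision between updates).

0.693

After 'absent': normaliser = 0.4·0.1000 + 0.4·0.6000 + 0.65·0.3000; P(strain 1) ≈ 0.0842, P(strain 2) ≈ 0.5053, P(strain 3) ≈ 0.4105
After 'present': normaliser = 0.6·0.0842 + 0.6·0.5053 + 0.35·0.4105; P(strain 1) ≈ 0.1016, P(strain 2) ≈ 0.6095, P(strain 3) ≈ 0.2889
After 'present': normaliser = 0.6·0.1016 + 0.6·0.6095 + 0.35·0.2889; P(strain 1) ≈ 0.1155, P(strain 2) ≈ 0.6929, P(strain 3) ≈ 0.1916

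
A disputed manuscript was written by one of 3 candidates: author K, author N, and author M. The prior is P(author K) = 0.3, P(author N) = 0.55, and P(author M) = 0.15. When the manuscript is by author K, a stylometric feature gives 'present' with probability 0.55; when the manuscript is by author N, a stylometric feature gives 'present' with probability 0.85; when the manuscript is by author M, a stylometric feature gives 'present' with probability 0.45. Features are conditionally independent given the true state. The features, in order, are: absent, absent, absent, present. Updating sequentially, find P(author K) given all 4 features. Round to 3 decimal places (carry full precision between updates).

Each posterior becomes the prior for the next update.
After 'absent': normaliser = 0.45·0.3000 + 0.15·0.5500 + 0.55·0.1500; P(author K) ≈ 0.4500, P(author N) ≈ 0.2750, P(author M) ≈ 0.2750
After 'absent': normaliser = 0.45·0.4500 + 0.15·0.2750 + 0.55·0.2750; P(author K) ≈ 0.5127, P(author N) ≈ 0.1044, P(author M) ≈ 0.3829
After 'absent': normaliser = 0.45·0.5127 + 0.15·0.1044 + 0.55·0.3829; P(author K) ≈ 0.5048, P(author N) ≈ 0.0343, P(author M) ≈ 0.4609
After 'present': normaliser = 0.55·0.5048 + 0.85·0.0343 + 0.45·0.4609; P(author K) ≈ 0.5400, P(author N) ≈ 0.0567, P(author M) ≈ 0.4033

0.540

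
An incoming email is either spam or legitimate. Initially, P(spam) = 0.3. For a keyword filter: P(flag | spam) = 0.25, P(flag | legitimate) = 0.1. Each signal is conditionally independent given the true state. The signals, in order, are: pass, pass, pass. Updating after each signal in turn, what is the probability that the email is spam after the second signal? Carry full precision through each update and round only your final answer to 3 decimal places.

After 'pass': P(spam) = 0.75·0.3000 / (0.75·0.3000 + 0.9·0.7000) ≈ 0.2632
After 'pass': P(spam) = 0.75·0.2632 / (0.75·0.2632 + 0.9·0.7368) ≈ 0.2294

0.229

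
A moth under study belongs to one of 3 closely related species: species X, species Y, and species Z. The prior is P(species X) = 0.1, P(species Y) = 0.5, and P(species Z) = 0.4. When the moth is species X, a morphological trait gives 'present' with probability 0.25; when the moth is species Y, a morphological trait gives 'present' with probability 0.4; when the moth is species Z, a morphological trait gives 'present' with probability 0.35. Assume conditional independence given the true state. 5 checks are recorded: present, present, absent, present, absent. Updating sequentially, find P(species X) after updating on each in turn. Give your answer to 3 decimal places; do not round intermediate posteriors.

After 'present': normaliser = 0.25·0.1000 + 0.4·0.5000 + 0.35·0.4000; P(species X) ≈ 0.0685, P(species Y) ≈ 0.5479, P(species Z) ≈ 0.3836
After 'present': normaliser = 0.25·0.0685 + 0.4·0.5479 + 0.35·0.3836; P(species X) ≈ 0.0462, P(species Y) ≈ 0.5915, P(species Z) ≈ 0.3623
After 'absent': normaliser = 0.75·0.0462 + 0.6·0.5915 + 0.65·0.3623; P(species X) ≈ 0.0554, P(species Y) ≈ 0.5678, P(species Z) ≈ 0.3768
After 'present': normaliser = 0.25·0.0554 + 0.4·0.5678 + 0.35·0.3768; P(species X) ≈ 0.0372, P(species Y) ≈ 0.6091, P(species Z) ≈ 0.3537
After 'absent': normaliser = 0.75·0.0372 + 0.6·0.6091 + 0.65·0.3537; P(species X) ≈ 0.0447, P(species Y) ≈ 0.5864, P(species Z) ≈ 0.3688

0.045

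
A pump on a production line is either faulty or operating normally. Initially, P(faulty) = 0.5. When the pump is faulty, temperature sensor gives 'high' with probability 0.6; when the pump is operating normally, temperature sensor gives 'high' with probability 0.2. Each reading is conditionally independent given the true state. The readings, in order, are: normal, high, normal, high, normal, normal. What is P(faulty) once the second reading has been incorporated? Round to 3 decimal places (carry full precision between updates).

0.600

After 'normal': P(faulty) = 0.4·0.5000 / (0.4·0.5000 + 0.8·0.5000) ≈ 0.3333
After 'high': P(faulty) = 0.6·0.3333 / (0.6·0.3333 + 0.2·0.6667) ≈ 0.6000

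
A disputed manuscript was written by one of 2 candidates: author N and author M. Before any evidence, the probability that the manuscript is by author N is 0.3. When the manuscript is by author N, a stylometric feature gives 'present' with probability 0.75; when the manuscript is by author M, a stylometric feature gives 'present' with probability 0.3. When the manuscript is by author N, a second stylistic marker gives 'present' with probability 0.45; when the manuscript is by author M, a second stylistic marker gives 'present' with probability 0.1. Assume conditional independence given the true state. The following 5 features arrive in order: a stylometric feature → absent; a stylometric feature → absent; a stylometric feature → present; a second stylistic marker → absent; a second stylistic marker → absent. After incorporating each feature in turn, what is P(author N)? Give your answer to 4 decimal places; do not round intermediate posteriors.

0.0486

Each posterior becomes the prior for the next update.
After a stylometric feature='absent': P(author N) = 0.25·0.3000 / (0.25·0.3000 + 0.7·0.7000) ≈ 0.1327
After a stylometric feature='absent': P(author N) = 0.25·0.1327 / (0.25·0.1327 + 0.7·0.8673) ≈ 0.0518
After a stylometric feature='present': P(author N) = 0.75·0.0518 / (0.75·0.0518 + 0.3·0.9482) ≈ 0.1202
After a second stylistic marker='absent': P(author N) = 0.55·0.1202 / (0.55·0.1202 + 0.9·0.8798) ≈ 0.0771
After a second stylistic marker='absent': P(author N) = 0.55·0.0771 / (0.55·0.0771 + 0.9·0.9229) ≈ 0.0486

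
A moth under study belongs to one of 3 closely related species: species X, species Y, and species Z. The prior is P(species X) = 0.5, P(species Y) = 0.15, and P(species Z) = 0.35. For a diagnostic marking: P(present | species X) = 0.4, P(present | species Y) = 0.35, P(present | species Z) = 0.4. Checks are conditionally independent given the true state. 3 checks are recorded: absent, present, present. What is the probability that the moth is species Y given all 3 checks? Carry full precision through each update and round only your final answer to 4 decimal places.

After 'absent': normaliser = 0.6·0.5000 + 0.65·0.1500 + 0.6·0.3500; P(species X) ≈ 0.4938, P(species Y) ≈ 0.1605, P(species Z) ≈ 0.3457
After 'present': normaliser = 0.4·0.4938 + 0.35·0.1605 + 0.4·0.3457; P(species X) ≈ 0.5039, P(species Y) ≈ 0.1433, P(species Z) ≈ 0.3528
After 'present': normaliser = 0.4·0.5039 + 0.35·0.1433 + 0.4·0.3528; P(species X) ≈ 0.5131, P(species Y) ≈ 0.1277, P(species Z) ≈ 0.3592

0.1277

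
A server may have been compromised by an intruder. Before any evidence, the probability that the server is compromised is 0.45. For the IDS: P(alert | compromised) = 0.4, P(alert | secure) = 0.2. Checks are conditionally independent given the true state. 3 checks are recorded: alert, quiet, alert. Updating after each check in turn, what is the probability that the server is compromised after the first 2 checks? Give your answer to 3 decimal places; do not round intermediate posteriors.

After 'alert': P(compromised) = 0.4·0.4500 / (0.4·0.4500 + 0.2·0.5500) ≈ 0.6207
After 'quiet': P(compromised) = 0.6·0.6207 / (0.6·0.6207 + 0.8·0.3793) ≈ 0.5510

0.551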